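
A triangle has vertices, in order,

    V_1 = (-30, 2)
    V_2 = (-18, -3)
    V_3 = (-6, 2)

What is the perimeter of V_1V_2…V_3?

50

|V_1V_2| = √((12)² + (-5)²) = √169 = 13
|V_2V_3| = √((12)² + (5)²) = √169 = 13
|V_3V_1| = √((-24)² + (0)²) = √576 = 24
Perimeter = 13 + 13 + 24 = 50.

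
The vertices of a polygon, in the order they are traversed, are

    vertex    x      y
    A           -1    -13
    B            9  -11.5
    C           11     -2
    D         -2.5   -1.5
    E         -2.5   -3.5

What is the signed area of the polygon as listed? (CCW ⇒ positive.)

Apply the shoelace (surveyor's) formula: 2A = Σ (x_i·y_{i+1} − x_{i+1}·y_i), indices taken mod 5.
Σ = (128.5) + (108.5) + (-21.5) + (5) + (29) = 249.5
Signed area = Σ/2 = 124.75 (positive ⇒ counter-clockwise traversal).

124.75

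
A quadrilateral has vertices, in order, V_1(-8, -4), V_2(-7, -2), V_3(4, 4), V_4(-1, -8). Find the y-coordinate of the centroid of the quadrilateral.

-2.4

Apply the shoelace (surveyor's) formula. First the cross-terms c_i = x_i·y_{i+1} − x_{i+1}·y_i:
  -12, -20, -28, -60  ⇒  2A = -120, A = -60.
Then Σ (y_i + y_{i+1})·c_i = 864, so ȳ = 864 / (6·(-60)) = -2.4.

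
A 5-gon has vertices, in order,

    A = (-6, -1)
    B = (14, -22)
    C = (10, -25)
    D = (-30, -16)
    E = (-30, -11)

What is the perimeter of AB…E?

106

|AB| = √((20)² + (-21)²) = √841 = 29
|BC| = √((-4)² + (-3)²) = √25 = 5
|CD| = √((-40)² + (9)²) = √1681 = 41
|DE| = √((0)² + (5)²) = √25 = 5
|EA| = √((24)² + (10)²) = √676 = 26
Perimeter = 29 + 5 + 41 + 5 + 26 = 106.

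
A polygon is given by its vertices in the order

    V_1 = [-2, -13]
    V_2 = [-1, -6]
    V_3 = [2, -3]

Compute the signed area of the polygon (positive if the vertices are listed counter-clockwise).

Apply the surveyor's formula: 2A = Σ (x_i·y_{i+1} − x_{i+1}·y_i), indices taken mod 3.
Cross-terms: -1, 15, -32  ⇒  Σ = -18
Signed area = Σ/2 = -9 (negative ⇒ clockwise traversal).

-9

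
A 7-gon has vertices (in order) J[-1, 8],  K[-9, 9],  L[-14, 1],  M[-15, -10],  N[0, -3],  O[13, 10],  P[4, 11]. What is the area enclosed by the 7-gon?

Apply Gauss's area formula: 2A = Σ (x_i·y_{i+1} − x_{i+1}·y_i), indices taken mod 7.
Σ = (63) + (117) + (155) + (45) + (39) + (103) + (43) = 565
Area = |Σ|/2 = 282.5.

282.5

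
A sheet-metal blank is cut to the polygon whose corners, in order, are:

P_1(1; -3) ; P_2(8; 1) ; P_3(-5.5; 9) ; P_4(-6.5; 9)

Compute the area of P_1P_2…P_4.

61

P_1→P_2: (1)(1) − (8)(-3) = 25
P_2→P_3: (8)(9) − (-5.5)(1) = 77.5
P_3→P_4: (-5.5)(9) − (-6.5)(9) = 9
P_4→P_1: (-6.5)(-3) − (1)(9) = 10.5
Σ = 122
Area = |Σ|/2 = 61.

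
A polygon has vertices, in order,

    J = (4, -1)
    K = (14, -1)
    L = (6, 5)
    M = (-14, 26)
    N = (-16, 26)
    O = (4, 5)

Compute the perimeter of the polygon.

|JK| = √((10)² + (0)²) = √100 = 10
|KL| = √((-8)² + (6)²) = √100 = 10
|LM| = √((-20)² + (21)²) = √841 = 29
|MN| = √((-2)² + (0)²) = √4 = 2
|NO| = √((20)² + (-21)²) = √841 = 29
|OJ| = √((0)² + (-6)²) = √36 = 6
Perimeter = 10 + 10 + 29 + 2 + 29 + 6 = 86.

86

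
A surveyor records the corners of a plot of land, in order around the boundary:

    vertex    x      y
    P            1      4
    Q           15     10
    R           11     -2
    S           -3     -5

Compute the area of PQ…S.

Σ = (-50) + (-140) + (-61) + (-7) = -258
Area = |Σ|/2 = 129.

129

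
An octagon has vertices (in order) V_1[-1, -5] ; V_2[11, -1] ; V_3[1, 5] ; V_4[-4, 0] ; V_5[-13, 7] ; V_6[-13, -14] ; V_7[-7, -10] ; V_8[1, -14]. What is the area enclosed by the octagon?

Apply the shoelace (surveyor's) formula: 2A = Σ (x_i·y_{i+1} − x_{i+1}·y_i), indices taken mod 8.
Σ = (56) + (56) + (20) + (-28) + (273) + (32) + (108) + (-19) = 498
Area = |Σ|/2 = 249.

249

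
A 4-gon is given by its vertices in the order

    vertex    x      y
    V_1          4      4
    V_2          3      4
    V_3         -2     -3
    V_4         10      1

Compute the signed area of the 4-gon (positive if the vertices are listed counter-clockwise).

33.5

Apply Gauss's area formula: 2A = Σ (x_i·y_{i+1} − x_{i+1}·y_i), indices taken mod 4.
Cross-terms: 4, -1, 28, 36  ⇒  Σ = 67
Signed area = Σ/2 = 33.5 (positive ⇒ counter-clockwise traversal).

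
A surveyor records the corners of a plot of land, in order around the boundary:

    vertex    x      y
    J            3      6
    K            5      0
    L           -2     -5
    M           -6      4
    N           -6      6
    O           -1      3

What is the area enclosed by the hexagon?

66

Cross-terms: -30, -25, -38, -12, -12, -15  ⇒  Σ = -132
Area = |Σ|/2 = 66.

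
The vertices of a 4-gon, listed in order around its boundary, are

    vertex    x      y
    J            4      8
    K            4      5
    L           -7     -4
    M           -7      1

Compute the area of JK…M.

44

Σ = (-12) + (19) + (-35) + (-60) = -88
Area = |Σ|/2 = 44.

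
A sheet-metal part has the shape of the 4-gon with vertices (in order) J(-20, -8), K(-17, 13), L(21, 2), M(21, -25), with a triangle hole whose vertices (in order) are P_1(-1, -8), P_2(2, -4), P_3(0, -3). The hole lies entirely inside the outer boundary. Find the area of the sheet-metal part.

Outer boundary:
Cross-terms: -396, -307, -567, -668  ⇒  Σ = -1938
Area = |Σ|/2 = 969.
Hole:
Apply the shoelace formula: 2A = Σ (x_i·y_{i+1} − x_{i+1}·y_i), indices taken mod 3.
Cross-terms: 20, -6, -3  ⇒  Σ = 11
Area = |Σ|/2 = 5.5.
Net area = 969 − 5.5 = 963.5.

963.5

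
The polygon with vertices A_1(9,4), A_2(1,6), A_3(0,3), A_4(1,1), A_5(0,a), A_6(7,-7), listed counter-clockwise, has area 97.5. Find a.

The doubled signed area Σ (x_i y_{i+1} − x_{i+1} y_i) is linear in a.
With a=0 it equals 141; the coefficient of a is -6 (from the two edges through A_5).
So -6·a + 141 = 2·97.5 = 195 ⇒ a = -9.

-9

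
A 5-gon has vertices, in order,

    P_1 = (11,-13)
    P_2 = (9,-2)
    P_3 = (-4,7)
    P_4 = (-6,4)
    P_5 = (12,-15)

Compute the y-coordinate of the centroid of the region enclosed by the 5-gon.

Apply the shoelace formula. First the cross-terms c_i = x_i·y_{i+1} − x_{i+1}·y_i:
  95, 55, 26, 42, 9  ⇒  2A = 227, A = 113.5.
Then Σ (y_i + y_{i+1})·c_i = -1578, so ȳ = -1578 / (6·113.5) = -526/227.

-526/227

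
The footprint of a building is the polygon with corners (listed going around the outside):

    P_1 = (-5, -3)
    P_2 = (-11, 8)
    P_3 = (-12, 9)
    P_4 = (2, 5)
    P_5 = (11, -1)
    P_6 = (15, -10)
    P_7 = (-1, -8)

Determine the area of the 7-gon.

236.5

Apply the shoelace formula: 2A = Σ (x_i·y_{i+1} − x_{i+1}·y_i), indices taken mod 7.
Σ = (-73) + (-3) + (-78) + (-57) + (-95) + (-130) + (-37) = -473
Area = |Σ|/2 = 236.5.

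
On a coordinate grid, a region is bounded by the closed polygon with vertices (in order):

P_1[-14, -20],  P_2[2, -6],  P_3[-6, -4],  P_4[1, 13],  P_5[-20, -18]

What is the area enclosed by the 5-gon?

198

Apply Gauss's area formula: 2A = Σ (x_i·y_{i+1} − x_{i+1}·y_i), indices taken mod 5.
Σ = (124) + (-44) + (-74) + (242) + (148) = 396
Area = |Σ|/2 = 198.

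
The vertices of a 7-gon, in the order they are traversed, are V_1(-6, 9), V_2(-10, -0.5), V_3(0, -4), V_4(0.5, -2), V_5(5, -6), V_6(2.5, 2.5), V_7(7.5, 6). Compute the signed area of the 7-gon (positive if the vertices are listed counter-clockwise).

Apply the shoelace formula: 2A = Σ (x_i·y_{i+1} − x_{i+1}·y_i), indices taken mod 7.
Σ = (93) + (40) + (2) + (7) + (27.5) + (-3.75) + (103.5) = 269.25
Signed area = Σ/2 = 134.625 (positive ⇒ counter-clockwise traversal).

134.625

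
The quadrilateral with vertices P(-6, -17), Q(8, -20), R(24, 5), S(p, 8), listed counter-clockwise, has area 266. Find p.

22

Write out the shoelace sum; only the two edges meeting at S involve p:
2·Area = [(24·8 − p·5) + (p·(-17) − (-6)·8)] + 776
       = -22·p + 1016 = 532
⇒ p = 22.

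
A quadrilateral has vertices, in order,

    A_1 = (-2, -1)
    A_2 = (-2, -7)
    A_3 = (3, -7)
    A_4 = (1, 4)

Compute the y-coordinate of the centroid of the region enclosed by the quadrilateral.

Apply the shoelace formula. First the cross-terms c_i = x_i·y_{i+1} − x_{i+1}·y_i:
  12, 35, 19, 7  ⇒  2A = 73, A = 36.5.
Then Σ (y_i + y_{i+1})·c_i = -622, so ȳ = -622 / (6·36.5) = -622/219.

-622/219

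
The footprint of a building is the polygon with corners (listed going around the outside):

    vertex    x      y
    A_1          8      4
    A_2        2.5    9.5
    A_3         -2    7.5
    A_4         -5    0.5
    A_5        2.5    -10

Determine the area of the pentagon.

Cross-terms: 66, 37.75, 36.5, 48.75, 90  ⇒  Σ = 279
Area = |Σ|/2 = 139.5.

139.5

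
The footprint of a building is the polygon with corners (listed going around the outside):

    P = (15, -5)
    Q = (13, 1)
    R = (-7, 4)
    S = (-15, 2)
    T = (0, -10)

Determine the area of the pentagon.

242.5

Cross-terms: 80, 59, 46, 150, 150  ⇒  Σ = 485
Area = |Σ|/2 = 242.5.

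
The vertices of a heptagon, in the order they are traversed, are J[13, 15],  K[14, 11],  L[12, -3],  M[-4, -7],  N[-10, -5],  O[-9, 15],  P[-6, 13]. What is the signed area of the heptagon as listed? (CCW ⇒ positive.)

Apply the shoelace (surveyor's) formula: 2A = Σ (x_i·y_{i+1} − x_{i+1}·y_i), indices taken mod 7.
J→K: (13)(11) − (14)(15) = -67
K→L: (14)(-3) − (12)(11) = -174
L→M: (12)(-7) − (-4)(-3) = -96
M→N: (-4)(-5) − (-10)(-7) = -50
N→O: (-10)(15) − (-9)(-5) = -195
O→P: (-9)(13) − (-6)(15) = -27
P→J: (-6)(15) − (13)(13) = -259
Σ = -868
Signed area = Σ/2 = -434 (negative ⇒ clockwise traversal).

-434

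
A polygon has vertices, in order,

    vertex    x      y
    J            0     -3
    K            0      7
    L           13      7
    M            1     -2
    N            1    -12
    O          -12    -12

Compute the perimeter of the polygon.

|JK| = √((0)² + (10)²) = √100 = 10
|KL| = √((13)² + (0)²) = √169 = 13
|LM| = √((-12)² + (-9)²) = √225 = 15
|MN| = √((0)² + (-10)²) = √100 = 10
|NO| = √((-13)² + (0)²) = √169 = 13
|OJ| = √((12)² + (9)²) = √225 = 15
Perimeter = 10 + 13 + 15 + 10 + 13 + 15 = 76.

76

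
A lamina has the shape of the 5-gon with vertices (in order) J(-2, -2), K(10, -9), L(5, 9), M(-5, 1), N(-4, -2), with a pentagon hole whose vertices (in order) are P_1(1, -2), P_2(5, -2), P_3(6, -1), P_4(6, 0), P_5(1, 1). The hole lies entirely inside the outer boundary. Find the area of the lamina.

108.5

Outer boundary:
Apply Gauss's area formula: 2A = Σ (x_i·y_{i+1} − x_{i+1}·y_i), indices taken mod 5.
Cross-terms: 38, 135, 50, 14, 4  ⇒  Σ = 241
Area = |Σ|/2 = 120.5.
Hole:
Apply the shoelace (surveyor's) formula: 2A = Σ (x_i·y_{i+1} − x_{i+1}·y_i), indices taken mod 5.
Σ = (8) + (7) + (6) + (6) + (-3) = 24
Area = |Σ|/2 = 12.
Net area = 120.5 − 12 = 108.5.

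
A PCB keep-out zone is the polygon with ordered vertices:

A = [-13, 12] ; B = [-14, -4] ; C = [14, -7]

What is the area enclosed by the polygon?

Cross-terms: 220, 154, 77  ⇒  Σ = 451
Area = |Σ|/2 = 225.5.

225.5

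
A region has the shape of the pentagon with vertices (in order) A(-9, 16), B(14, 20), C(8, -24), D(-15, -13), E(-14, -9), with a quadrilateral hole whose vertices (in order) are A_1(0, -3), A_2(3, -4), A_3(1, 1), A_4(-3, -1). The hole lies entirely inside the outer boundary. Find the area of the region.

Outer boundary:
A→B: (-9)(20) − (14)(16) = -404
B→C: (14)(-24) − (8)(20) = -496
C→D: (8)(-13) − (-15)(-24) = -464
D→E: (-15)(-9) − (-14)(-13) = -47
E→A: (-14)(16) − (-9)(-9) = -305
Σ = -1716
Area = |Σ|/2 = 858.
Hole:
A_1→A_2: (0)(-4) − (3)(-3) = 9
A_2→A_3: (3)(1) − (1)(-4) = 7
A_3→A_4: (1)(-1) − (-3)(1) = 2
A_4→A_1: (-3)(-3) − (0)(-1) = 9
Σ = 27
Area = |Σ|/2 = 13.5.
Net area = 858 − 13.5 = 844.5.

844.5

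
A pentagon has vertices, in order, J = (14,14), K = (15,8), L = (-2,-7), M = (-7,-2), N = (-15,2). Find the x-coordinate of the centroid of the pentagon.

Apply Gauss's area formula. First the cross-terms c_i = x_i·y_{i+1} − x_{i+1}·y_i:
  -98, -89, -45, -44, -238  ⇒  2A = -514, A = -257.
Then Σ (x_i + x_{i+1})·c_i = -2388, so x̄ = -2388 / (6·(-257)) = 398/257.

398/257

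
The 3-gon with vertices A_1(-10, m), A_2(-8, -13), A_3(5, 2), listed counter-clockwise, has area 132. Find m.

The doubled signed area Σ (x_i y_{i+1} − x_{i+1} y_i) is linear in m.
With m=0 it equals 199; the coefficient of m is 13 (from the two edges through A_1).
So 13·m + 199 = 2·132 = 264 ⇒ m = 5.

5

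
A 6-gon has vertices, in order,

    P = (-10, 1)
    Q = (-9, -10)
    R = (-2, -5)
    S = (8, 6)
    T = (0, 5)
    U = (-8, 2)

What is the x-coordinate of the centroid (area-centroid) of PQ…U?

Apply the shoelace (surveyor's) formula. First the cross-terms c_i = x_i·y_{i+1} − x_{i+1}·y_i:
  109, 25, 28, 40, 40, 12  ⇒  2A = 254, A = 127.
Then Σ (x_i + x_{i+1})·c_i = -2394, so x̄ = -2394 / (6·127) = -399/127.

-399/127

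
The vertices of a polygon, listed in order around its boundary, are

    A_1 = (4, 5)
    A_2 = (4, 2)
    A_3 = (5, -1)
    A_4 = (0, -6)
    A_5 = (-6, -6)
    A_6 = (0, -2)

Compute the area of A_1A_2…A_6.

Σ = (-12) + (-14) + (-30) + (-36) + (12) + (8) = -72
Area = |Σ|/2 = 36.

36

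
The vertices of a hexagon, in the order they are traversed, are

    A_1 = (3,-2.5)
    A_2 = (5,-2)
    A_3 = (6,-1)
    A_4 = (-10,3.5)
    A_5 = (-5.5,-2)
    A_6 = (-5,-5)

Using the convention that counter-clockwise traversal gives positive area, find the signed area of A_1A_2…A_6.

54.375

Cross-terms: 6.5, 7, 11, 39.25, 17.5, 27.5  ⇒  Σ = 108.75
Signed area = Σ/2 = 54.375 (positive ⇒ counter-clockwise traversal).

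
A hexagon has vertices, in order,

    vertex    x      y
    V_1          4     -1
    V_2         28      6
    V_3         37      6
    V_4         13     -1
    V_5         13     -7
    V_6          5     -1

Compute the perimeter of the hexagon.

|V_1V_2| = √((24)² + (7)²) = √625 = 25
|V_2V_3| = √((9)² + (0)²) = √81 = 9
|V_3V_4| = √((-24)² + (-7)²) = √625 = 25
|V_4V_5| = √((0)² + (-6)²) = √36 = 6
|V_5V_6| = √((-8)² + (6)²) = √100 = 10
|V_6V_1| = √((-1)² + (0)²) = √1 = 1
Perimeter = 25 + 9 + 25 + 6 + 10 + 1 = 76.

76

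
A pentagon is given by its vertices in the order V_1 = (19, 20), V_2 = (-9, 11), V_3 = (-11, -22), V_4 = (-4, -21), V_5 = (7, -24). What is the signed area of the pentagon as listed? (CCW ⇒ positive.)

Apply the shoelace (surveyor's) formula: 2A = Σ (x_i·y_{i+1} − x_{i+1}·y_i), indices taken mod 5.
Σ = (389) + (319) + (143) + (243) + (596) = 1690
Signed area = Σ/2 = 845 (positive ⇒ counter-clockwise traversal).

845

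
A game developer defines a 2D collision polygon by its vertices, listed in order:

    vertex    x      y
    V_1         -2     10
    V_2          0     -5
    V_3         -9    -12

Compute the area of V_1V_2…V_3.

74.5

Σ = (10) + (-45) + (-114) = -149
Area = |Σ|/2 = 74.5.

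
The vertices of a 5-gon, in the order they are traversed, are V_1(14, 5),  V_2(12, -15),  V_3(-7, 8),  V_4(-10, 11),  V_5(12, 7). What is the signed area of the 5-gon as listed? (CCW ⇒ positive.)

-258

Σ = (-270) + (-9) + (3) + (-202) + (-38) = -516
Signed area = Σ/2 = -258 (negative ⇒ clockwise traversal).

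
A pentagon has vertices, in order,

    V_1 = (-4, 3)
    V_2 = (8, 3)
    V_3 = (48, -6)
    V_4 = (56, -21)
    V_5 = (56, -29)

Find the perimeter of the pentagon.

146

|V_1V_2| = √((12)² + (0)²) = √144 = 12
|V_2V_3| = √((40)² + (-9)²) = √1681 = 41
|V_3V_4| = √((8)² + (-15)²) = √289 = 17
|V_4V_5| = √((0)² + (-8)²) = √64 = 8
|V_5V_1| = √((-60)² + (32)²) = √4624 = 68
Perimeter = 12 + 41 + 17 + 8 + 68 = 146.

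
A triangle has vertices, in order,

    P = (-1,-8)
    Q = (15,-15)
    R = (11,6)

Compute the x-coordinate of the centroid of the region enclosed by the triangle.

25/3

Apply Gauss's area formula. First the cross-terms c_i = x_i·y_{i+1} − x_{i+1}·y_i:
  135, 255, -82  ⇒  2A = 308, A = 154.
Then Σ (x_i + x_{i+1})·c_i = 7700, so x̄ = 7700 / (6·154) = 25/3.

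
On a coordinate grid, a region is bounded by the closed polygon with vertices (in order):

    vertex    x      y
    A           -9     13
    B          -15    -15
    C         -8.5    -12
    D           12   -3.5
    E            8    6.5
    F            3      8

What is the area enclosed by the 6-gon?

408.875

Apply Gauss's area formula: 2A = Σ (x_i·y_{i+1} − x_{i+1}·y_i), indices taken mod 6.
A→B: (-9)(-15) − (-15)(13) = 330
B→C: (-15)(-12) − (-8.5)(-15) = 52.5
C→D: (-8.5)(-3.5) − (12)(-12) = 173.75
D→E: (12)(6.5) − (8)(-3.5) = 106
E→F: (8)(8) − (3)(6.5) = 44.5
F→A: (3)(13) − (-9)(8) = 111
Σ = 817.75
Area = |Σ|/2 = 408.875.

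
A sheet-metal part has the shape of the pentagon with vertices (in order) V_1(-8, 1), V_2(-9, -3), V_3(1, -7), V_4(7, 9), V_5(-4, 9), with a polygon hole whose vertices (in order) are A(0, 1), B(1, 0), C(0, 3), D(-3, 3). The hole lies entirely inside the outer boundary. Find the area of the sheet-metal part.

158

Outer boundary:
Apply the shoelace (surveyor's) formula: 2A = Σ (x_i·y_{i+1} − x_{i+1}·y_i), indices taken mod 5.
Σ = (33) + (66) + (58) + (99) + (68) = 324
Area = |Σ|/2 = 162.
Hole:
Apply Gauss's area formula: 2A = Σ (x_i·y_{i+1} − x_{i+1}·y_i), indices taken mod 4.
Σ = (-1) + (3) + (9) + (-3) = 8
Area = |Σ|/2 = 4.
Net area = 162 − 4 = 158.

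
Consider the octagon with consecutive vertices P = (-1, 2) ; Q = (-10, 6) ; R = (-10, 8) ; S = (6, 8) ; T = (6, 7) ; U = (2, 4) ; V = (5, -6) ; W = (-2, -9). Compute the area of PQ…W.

116

Σ = (14) + (-20) + (-128) + (-6) + (10) + (-32) + (-57) + (-13) = -232
Area = |Σ|/2 = 116.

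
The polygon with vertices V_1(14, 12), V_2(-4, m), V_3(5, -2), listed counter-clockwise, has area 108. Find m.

8

The doubled signed area Σ (x_i y_{i+1} − x_{i+1} y_i) is linear in m.
With m=0 it equals 144; the coefficient of m is 9 (from the two edges through V_2).
So 9·m + 144 = 2·108 = 216 ⇒ m = 8.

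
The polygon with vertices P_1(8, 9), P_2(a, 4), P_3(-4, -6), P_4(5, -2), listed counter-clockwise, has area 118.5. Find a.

-6

Write out the shoelace sum; only the two edges meeting at P_2 involve a:
2·Area = [(8·4 − a·9) + (a·(-6) − (-4)·4)] + 99
       = -15·a + 147 = 237
⇒ a = -6.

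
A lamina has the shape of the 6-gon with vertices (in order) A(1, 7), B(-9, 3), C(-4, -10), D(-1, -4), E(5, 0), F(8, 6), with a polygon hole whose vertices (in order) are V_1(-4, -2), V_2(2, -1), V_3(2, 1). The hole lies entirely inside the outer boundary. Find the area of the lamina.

131

Outer boundary:
Cross-terms: 66, 102, 6, 20, 30, 50  ⇒  Σ = 274
Area = |Σ|/2 = 137.
Hole:
Apply the shoelace (surveyor's) formula: 2A = Σ (x_i·y_{i+1} − x_{i+1}·y_i), indices taken mod 3.
Cross-terms: 8, 4, 0  ⇒  Σ = 12
Area = |Σ|/2 = 6.
Net area = 137 − 6 = 131.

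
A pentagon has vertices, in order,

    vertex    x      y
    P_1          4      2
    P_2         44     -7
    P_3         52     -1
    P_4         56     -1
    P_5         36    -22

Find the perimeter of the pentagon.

124

|P_1P_2| = √((40)² + (-9)²) = √1681 = 41
|P_2P_3| = √((8)² + (6)²) = √100 = 10
|P_3P_4| = √((4)² + (0)²) = √16 = 4
|P_4P_5| = √((-20)² + (-21)²) = √841 = 29
|P_5P_1| = √((-32)² + (24)²) = √1600 = 40
Perimeter = 41 + 10 + 4 + 29 + 40 = 124.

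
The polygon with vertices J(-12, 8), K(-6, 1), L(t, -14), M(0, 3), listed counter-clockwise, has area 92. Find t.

14

Write out the shoelace sum; only the two edges meeting at L involve t:
2·Area = [((-6)·(-14) − t·1) + (t·3 − 0·(-14))] + 72
       = 2·t + 156 = 184
⇒ t = 14.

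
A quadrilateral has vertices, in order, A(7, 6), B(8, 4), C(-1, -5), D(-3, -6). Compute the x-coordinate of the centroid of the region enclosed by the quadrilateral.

140/41

Apply the surveyor's formula. First the cross-terms c_i = x_i·y_{i+1} − x_{i+1}·y_i:
  -20, -36, -9, 24  ⇒  2A = -41, A = -20.5.
Then Σ (x_i + x_{i+1})·c_i = -420, so x̄ = -420 / (6·(-20.5)) = 140/41.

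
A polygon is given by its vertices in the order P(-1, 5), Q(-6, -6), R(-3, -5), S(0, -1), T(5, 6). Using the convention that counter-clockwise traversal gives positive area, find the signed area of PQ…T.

43.5

Cross-terms: 36, 12, 3, 5, 31  ⇒  Σ = 87
Signed area = Σ/2 = 43.5 (positive ⇒ counter-clockwise traversal).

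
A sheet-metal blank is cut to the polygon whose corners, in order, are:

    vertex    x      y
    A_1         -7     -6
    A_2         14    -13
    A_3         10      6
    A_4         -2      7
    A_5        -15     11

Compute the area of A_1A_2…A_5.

Apply the shoelace (surveyor's) formula: 2A = Σ (x_i·y_{i+1} − x_{i+1}·y_i), indices taken mod 5.
Cross-terms: 175, 214, 82, 83, 167  ⇒  Σ = 721
Area = |Σ|/2 = 360.5.

360.5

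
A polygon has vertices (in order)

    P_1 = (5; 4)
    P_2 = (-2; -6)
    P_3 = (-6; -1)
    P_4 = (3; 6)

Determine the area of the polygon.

53.5

Apply the shoelace (surveyor's) formula: 2A = Σ (x_i·y_{i+1} − x_{i+1}·y_i), indices taken mod 4.
Σ = (-22) + (-34) + (-33) + (-18) = -107
Area = |Σ|/2 = 53.5.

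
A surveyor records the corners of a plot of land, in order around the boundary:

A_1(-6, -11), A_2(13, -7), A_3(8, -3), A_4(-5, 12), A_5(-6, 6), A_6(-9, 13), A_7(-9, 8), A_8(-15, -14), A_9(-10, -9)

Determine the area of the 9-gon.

321.5

Apply the shoelace formula: 2A = Σ (x_i·y_{i+1} − x_{i+1}·y_i), indices taken mod 9.
Cross-terms: 185, 17, 81, 42, -24, 45, 246, -5, 56  ⇒  Σ = 643
Area = |Σ|/2 = 321.5.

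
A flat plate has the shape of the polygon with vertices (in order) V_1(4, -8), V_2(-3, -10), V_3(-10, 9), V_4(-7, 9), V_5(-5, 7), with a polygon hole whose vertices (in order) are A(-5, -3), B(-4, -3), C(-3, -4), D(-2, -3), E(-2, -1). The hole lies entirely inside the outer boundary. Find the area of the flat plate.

101

Outer boundary:
Apply the shoelace (surveyor's) formula: 2A = Σ (x_i·y_{i+1} − x_{i+1}·y_i), indices taken mod 5.
Σ = (-64) + (-127) + (-27) + (-4) + (12) = -210
Area = |Σ|/2 = 105.
Hole:
Apply Gauss's area formula: 2A = Σ (x_i·y_{i+1} − x_{i+1}·y_i), indices taken mod 5.
Σ = (3) + (7) + (1) + (-4) + (1) = 8
Area = |Σ|/2 = 4.
Net area = 105 − 4 = 101.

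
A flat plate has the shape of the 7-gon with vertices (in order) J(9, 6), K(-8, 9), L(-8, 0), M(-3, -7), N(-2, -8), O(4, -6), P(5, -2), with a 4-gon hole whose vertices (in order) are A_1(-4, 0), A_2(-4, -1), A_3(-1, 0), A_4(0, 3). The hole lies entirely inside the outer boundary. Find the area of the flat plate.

Outer boundary:
Σ = (129) + (72) + (56) + (10) + (44) + (22) + (48) = 381
Area = |Σ|/2 = 190.5.
Hole:
Apply the shoelace (surveyor's) formula: 2A = Σ (x_i·y_{i+1} − x_{i+1}·y_i), indices taken mod 4.
Cross-terms: 4, -1, -3, 12  ⇒  Σ = 12
Area = |Σ|/2 = 6.
Net area = 190.5 − 6 = 184.5.

184.5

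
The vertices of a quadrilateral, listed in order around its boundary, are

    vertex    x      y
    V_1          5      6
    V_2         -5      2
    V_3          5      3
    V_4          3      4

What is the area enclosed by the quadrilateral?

Apply Gauss's area formula: 2A = Σ (x_i·y_{i+1} − x_{i+1}·y_i), indices taken mod 4.
Σ = (40) + (-25) + (11) + (-2) = 24
Area = |Σ|/2 = 12.

12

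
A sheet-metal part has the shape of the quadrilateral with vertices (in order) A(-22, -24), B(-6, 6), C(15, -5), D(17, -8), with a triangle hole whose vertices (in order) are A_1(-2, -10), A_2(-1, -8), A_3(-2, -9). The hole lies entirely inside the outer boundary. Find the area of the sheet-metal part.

Outer boundary:
Apply the shoelace formula: 2A = Σ (x_i·y_{i+1} − x_{i+1}·y_i), indices taken mod 4.
Σ = (-276) + (-60) + (-35) + (-584) = -955
Area = |Σ|/2 = 477.5.
Hole:
Apply the shoelace (surveyor's) formula: 2A = Σ (x_i·y_{i+1} − x_{i+1}·y_i), indices taken mod 3.
Σ = (6) + (-7) + (2) = 1
Area = |Σ|/2 = 0.5.
Net area = 477.5 − 0.5 = 477.

477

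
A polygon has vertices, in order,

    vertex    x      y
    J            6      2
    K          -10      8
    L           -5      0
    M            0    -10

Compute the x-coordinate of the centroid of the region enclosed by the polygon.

-127/109

Apply Gauss's area formula. First the cross-terms c_i = x_i·y_{i+1} − x_{i+1}·y_i:
  68, 40, 50, 60  ⇒  2A = 218, A = 109.
Then Σ (x_i + x_{i+1})·c_i = -762, so x̄ = -762 / (6·109) = -127/109.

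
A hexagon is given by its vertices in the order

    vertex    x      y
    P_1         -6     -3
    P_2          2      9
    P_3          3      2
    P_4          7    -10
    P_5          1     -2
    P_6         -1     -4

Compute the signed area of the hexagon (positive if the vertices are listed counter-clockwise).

Apply the shoelace formula: 2A = Σ (x_i·y_{i+1} − x_{i+1}·y_i), indices taken mod 6.
Cross-terms: -48, -23, -44, -4, -6, -21  ⇒  Σ = -146
Signed area = Σ/2 = -73 (negative ⇒ clockwise traversal).

-73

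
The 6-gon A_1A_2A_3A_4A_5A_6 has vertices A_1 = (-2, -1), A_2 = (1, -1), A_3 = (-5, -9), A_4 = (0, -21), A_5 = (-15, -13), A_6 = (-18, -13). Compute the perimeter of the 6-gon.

|A_1A_2| = √((3)² + (0)²) = √9 = 3
|A_2A_3| = √((-6)² + (-8)²) = √100 = 10
|A_3A_4| = √((5)² + (-12)²) = √169 = 13
|A_4A_5| = √((-15)² + (8)²) = √289 = 17
|A_5A_6| = √((-3)² + (0)²) = √9 = 3
|A_6A_1| = √((16)² + (12)²) = √400 = 20
Perimeter = 3 + 10 + 13 + 17 + 3 + 20 = 66.

66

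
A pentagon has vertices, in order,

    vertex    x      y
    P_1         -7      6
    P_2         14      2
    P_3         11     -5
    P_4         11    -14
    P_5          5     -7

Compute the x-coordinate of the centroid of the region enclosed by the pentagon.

Apply the surveyor's formula. First the cross-terms c_i = x_i·y_{i+1} − x_{i+1}·y_i:
  -98, -92, -99, -7, -19  ⇒  2A = -315, A = -157.5.
Then Σ (x_i + x_{i+1})·c_i = -5238, so x̄ = -5238 / (6·(-157.5)) = 194/35.

194/35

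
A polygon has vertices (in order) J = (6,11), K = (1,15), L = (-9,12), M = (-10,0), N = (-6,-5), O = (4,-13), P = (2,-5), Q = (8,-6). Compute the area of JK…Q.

Cross-terms: 79, 147, 120, 50, 98, 6, 28, 124  ⇒  Σ = 652
Area = |Σ|/2 = 326.

326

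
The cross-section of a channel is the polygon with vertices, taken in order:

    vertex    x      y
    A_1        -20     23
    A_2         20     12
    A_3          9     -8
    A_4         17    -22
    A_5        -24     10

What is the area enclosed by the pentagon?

870

Cross-terms: -700, -268, -62, -358, -352  ⇒  Σ = -1740
Area = |Σ|/2 = 870.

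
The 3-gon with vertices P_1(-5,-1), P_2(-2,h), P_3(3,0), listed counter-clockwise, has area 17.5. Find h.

The doubled signed area Σ (x_i y_{i+1} − x_{i+1} y_i) is linear in h.
With h=0 it equals -5; the coefficient of h is -8 (from the two edges through P_2).
So -8·h + -5 = 2·17.5 = 35 ⇒ h = -5.

-5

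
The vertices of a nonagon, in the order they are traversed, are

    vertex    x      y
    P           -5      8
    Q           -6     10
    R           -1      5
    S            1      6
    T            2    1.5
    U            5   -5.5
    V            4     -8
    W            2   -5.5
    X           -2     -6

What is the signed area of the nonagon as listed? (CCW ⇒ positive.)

-77.5

Apply the shoelace (surveyor's) formula: 2A = Σ (x_i·y_{i+1} − x_{i+1}·y_i), indices taken mod 9.
Cross-terms: -2, -20, -11, -10.5, -18.5, -18, -6, -23, -46  ⇒  Σ = -155
Signed area = Σ/2 = -77.5 (negative ⇒ clockwise traversal).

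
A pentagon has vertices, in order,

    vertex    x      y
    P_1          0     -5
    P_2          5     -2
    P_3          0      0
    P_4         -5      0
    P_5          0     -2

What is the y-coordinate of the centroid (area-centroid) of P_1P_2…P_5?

Apply the shoelace (surveyor's) formula. First the cross-terms c_i = x_i·y_{i+1} − x_{i+1}·y_i:
  25, 0, 0, 10, 0  ⇒  2A = 35, A = 17.5.
Then Σ (y_i + y_{i+1})·c_i = -195, so ȳ = -195 / (6·17.5) = -13/7.

-13/7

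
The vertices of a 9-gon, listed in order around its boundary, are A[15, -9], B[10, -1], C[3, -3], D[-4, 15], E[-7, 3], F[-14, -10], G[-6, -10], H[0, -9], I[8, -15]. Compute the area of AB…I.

Apply the shoelace (surveyor's) formula: 2A = Σ (x_i·y_{i+1} − x_{i+1}·y_i), indices taken mod 9.
Cross-terms: 75, -27, 33, 93, 112, 80, 54, 72, 153  ⇒  Σ = 645
Area = |Σ|/2 = 322.5.

322.5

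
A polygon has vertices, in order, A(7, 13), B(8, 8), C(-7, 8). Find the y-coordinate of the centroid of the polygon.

Apply Gauss's area formula. First the cross-terms c_i = x_i·y_{i+1} − x_{i+1}·y_i:
  -48, 120, -147  ⇒  2A = -75, A = -37.5.
Then Σ (y_i + y_{i+1})·c_i = -2175, so ȳ = -2175 / (6·(-37.5)) = 29/3.

29/3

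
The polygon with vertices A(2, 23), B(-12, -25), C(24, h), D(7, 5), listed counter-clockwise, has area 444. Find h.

The doubled signed area Σ (x_i y_{i+1} − x_{i+1} y_i) is linear in h.
With h=0 it equals 1097; the coefficient of h is -19 (from the two edges through C).
So -19·h + 1097 = 2·444 = 888 ⇒ h = 11.

11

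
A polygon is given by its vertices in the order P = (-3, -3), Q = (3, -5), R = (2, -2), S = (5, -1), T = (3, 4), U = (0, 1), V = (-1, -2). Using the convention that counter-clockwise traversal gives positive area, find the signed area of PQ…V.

30

P→Q: (-3)(-5) − (3)(-3) = 24
Q→R: (3)(-2) − (2)(-5) = 4
R→S: (2)(-1) − (5)(-2) = 8
S→T: (5)(4) − (3)(-1) = 23
T→U: (3)(1) − (0)(4) = 3
U→V: (0)(-2) − (-1)(1) = 1
V→P: (-1)(-3) − (-3)(-2) = -3
Σ = 60
Signed area = Σ/2 = 30 (positive ⇒ counter-clockwise traversal).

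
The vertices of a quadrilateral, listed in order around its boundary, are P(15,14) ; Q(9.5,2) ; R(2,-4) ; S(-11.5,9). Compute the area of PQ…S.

Apply Gauss's area formula: 2A = Σ (x_i·y_{i+1} − x_{i+1}·y_i), indices taken mod 4.
Σ = (-103) + (-42) + (-28) + (-296) = -469
Area = |Σ|/2 = 234.5.

234.5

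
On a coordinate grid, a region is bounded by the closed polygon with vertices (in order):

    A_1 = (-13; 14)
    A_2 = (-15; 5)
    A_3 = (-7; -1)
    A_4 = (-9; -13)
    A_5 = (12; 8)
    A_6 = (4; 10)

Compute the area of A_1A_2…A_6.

Apply the surveyor's formula: 2A = Σ (x_i·y_{i+1} − x_{i+1}·y_i), indices taken mod 6.
A_1→A_2: (-13)(5) − (-15)(14) = 145
A_2→A_3: (-15)(-1) − (-7)(5) = 50
A_3→A_4: (-7)(-13) − (-9)(-1) = 82
A_4→A_5: (-9)(8) − (12)(-13) = 84
A_5→A_6: (12)(10) − (4)(8) = 88
A_6→A_1: (4)(14) − (-13)(10) = 186
Σ = 635
Area = |Σ|/2 = 317.5.

317.5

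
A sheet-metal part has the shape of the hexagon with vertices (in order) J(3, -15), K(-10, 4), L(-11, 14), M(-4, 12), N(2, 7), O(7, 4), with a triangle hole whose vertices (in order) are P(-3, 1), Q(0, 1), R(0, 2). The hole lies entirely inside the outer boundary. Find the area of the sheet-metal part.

258.5

Outer boundary:
Apply the shoelace (surveyor's) formula: 2A = Σ (x_i·y_{i+1} − x_{i+1}·y_i), indices taken mod 6.
J→K: (3)(4) − (-10)(-15) = -138
K→L: (-10)(14) − (-11)(4) = -96
L→M: (-11)(12) − (-4)(14) = -76
M→N: (-4)(7) − (2)(12) = -52
N→O: (2)(4) − (7)(7) = -41
O→J: (7)(-15) − (3)(4) = -117
Σ = -520
Area = |Σ|/2 = 260.
Hole:
Apply the surveyor's formula: 2A = Σ (x_i·y_{i+1} − x_{i+1}·y_i), indices taken mod 3.
Σ = (-3) + (0) + (6) = 3
Area = |Σ|/2 = 1.5.
Net area = 260 − 1.5 = 258.5.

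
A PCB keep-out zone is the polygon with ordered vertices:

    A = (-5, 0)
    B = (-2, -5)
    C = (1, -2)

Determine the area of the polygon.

12

Apply the shoelace formula: 2A = Σ (x_i·y_{i+1} − x_{i+1}·y_i), indices taken mod 3.
A→B: (-5)(-5) − (-2)(0) = 25
B→C: (-2)(-2) − (1)(-5) = 9
C→A: (1)(0) − (-5)(-2) = -10
Σ = 24
Area = |Σ|/2 = 12.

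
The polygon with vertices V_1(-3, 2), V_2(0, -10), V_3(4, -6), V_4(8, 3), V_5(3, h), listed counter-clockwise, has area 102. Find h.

The doubled signed area Σ (x_i y_{i+1} − x_{i+1} y_i) is linear in h.
With h=0 it equals 127; the coefficient of h is 11 (from the two edges through V_5).
So 11·h + 127 = 2·102 = 204 ⇒ h = 7.

7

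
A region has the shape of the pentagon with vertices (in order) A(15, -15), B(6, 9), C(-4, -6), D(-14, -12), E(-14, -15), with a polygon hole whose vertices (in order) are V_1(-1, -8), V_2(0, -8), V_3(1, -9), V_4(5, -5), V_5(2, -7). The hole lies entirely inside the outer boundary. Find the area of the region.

329

Outer boundary:
Σ = (225) + (0) + (-36) + (42) + (435) = 666
Area = |Σ|/2 = 333.
Hole:
Apply the shoelace formula: 2A = Σ (x_i·y_{i+1} − x_{i+1}·y_i), indices taken mod 5.
Σ = (8) + (8) + (40) + (-25) + (-23) = 8
Area = |Σ|/2 = 4.
Net area = 333 − 4 = 329.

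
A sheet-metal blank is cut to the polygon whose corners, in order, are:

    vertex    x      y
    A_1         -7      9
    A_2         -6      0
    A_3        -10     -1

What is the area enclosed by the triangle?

18.5

A_1→A_2: (-7)(0) − (-6)(9) = 54
A_2→A_3: (-6)(-1) − (-10)(0) = 6
A_3→A_1: (-10)(9) − (-7)(-1) = -97
Σ = -37
Area = |Σ|/2 = 18.5.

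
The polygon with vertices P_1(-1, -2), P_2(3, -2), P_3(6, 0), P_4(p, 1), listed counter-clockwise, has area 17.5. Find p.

-4

Write out the shoelace sum; only the two edges meeting at P_4 involve p:
2·Area = [(6·1 − p·0) + (p·(-2) − (-1)·1)] + 20
       = -2·p + 27 = 35
⇒ p = -4.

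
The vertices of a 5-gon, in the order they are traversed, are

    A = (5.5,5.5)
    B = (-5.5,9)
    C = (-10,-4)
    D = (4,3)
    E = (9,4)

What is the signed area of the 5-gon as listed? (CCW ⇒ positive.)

97.125

Σ = (79.75) + (112) + (-14) + (-11) + (27.5) = 194.25
Signed area = Σ/2 = 97.125 (positive ⇒ counter-clockwise traversal).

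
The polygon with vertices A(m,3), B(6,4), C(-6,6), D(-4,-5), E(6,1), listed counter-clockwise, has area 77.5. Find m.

Write out the shoelace sum; only the two edges meeting at A involve m:
2·Area = [(6·3 − m·1) + (m·4 − 6·3)] + 140
       = 3·m + 140 = 155
⇒ m = 5.

5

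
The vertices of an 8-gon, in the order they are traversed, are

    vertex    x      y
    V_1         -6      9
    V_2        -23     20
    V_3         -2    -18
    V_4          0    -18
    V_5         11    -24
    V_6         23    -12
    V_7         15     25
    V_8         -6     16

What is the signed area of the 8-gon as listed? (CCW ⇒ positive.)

Apply the shoelace (surveyor's) formula: 2A = Σ (x_i·y_{i+1} − x_{i+1}·y_i), indices taken mod 8.
Σ = (87) + (454) + (36) + (198) + (420) + (755) + (390) + (42) = 2382
Signed area = Σ/2 = 1191 (positive ⇒ counter-clockwise traversal).

1191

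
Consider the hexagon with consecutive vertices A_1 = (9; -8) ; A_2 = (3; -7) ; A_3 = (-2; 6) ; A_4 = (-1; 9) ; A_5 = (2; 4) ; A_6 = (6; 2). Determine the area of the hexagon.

77.5

Apply the shoelace (surveyor's) formula: 2A = Σ (x_i·y_{i+1} − x_{i+1}·y_i), indices taken mod 6.
Cross-terms: -39, 4, -12, -22, -20, -66  ⇒  Σ = -155
Area = |Σ|/2 = 77.5.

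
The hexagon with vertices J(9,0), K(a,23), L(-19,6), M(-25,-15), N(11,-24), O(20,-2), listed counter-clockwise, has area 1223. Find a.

The doubled signed area Σ (x_i y_{i+1} − x_{i+1} y_i) is linear in a.
With a=0 it equals 2320; the coefficient of a is 6 (from the two edges through K).
So 6·a + 2320 = 2·1223 = 2446 ⇒ a = 21.

21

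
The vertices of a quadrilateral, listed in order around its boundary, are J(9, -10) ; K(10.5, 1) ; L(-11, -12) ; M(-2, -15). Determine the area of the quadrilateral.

147.5

Σ = (114) + (-115) + (141) + (155) = 295
Area = |Σ|/2 = 147.5.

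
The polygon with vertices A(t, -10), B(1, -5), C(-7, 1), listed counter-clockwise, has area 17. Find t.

2

The doubled signed area Σ (x_i y_{i+1} − x_{i+1} y_i) is linear in t.
With t=0 it equals 46; the coefficient of t is -6 (from the two edges through A).
So -6·t + 46 = 2·17 = 34 ⇒ t = 2.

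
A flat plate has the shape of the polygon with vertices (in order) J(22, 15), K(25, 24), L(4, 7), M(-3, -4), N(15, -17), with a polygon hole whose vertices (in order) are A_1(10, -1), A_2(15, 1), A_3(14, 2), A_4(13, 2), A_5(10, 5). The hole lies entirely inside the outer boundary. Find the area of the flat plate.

459.5

Outer boundary:
Apply the surveyor's formula: 2A = Σ (x_i·y_{i+1} − x_{i+1}·y_i), indices taken mod 5.
Σ = (153) + (79) + (5) + (111) + (599) = 947
Area = |Σ|/2 = 473.5.
Hole:
Apply the surveyor's formula: 2A = Σ (x_i·y_{i+1} − x_{i+1}·y_i), indices taken mod 5.
Σ = (25) + (16) + (2) + (45) + (-60) = 28
Area = |Σ|/2 = 14.
Net area = 473.5 − 14 = 459.5.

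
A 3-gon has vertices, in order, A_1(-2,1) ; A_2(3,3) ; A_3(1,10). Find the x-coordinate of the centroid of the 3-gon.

2/3

Apply the surveyor's formula. First the cross-terms c_i = x_i·y_{i+1} − x_{i+1}·y_i:
  -9, 27, 21  ⇒  2A = 39, A = 19.5.
Then Σ (x_i + x_{i+1})·c_i = 78, so x̄ = 78 / (6·19.5) = 2/3.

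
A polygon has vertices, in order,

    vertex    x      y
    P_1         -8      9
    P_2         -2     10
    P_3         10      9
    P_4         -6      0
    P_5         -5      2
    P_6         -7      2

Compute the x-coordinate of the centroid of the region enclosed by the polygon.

Apply the shoelace (surveyor's) formula. First the cross-terms c_i = x_i·y_{i+1} − x_{i+1}·y_i:
  -62, -118, 54, -12, 4, -47  ⇒  2A = -181, A = -90.5.
Then Σ (x_i + x_{i+1})·c_i = 681, so x̄ = 681 / (6·(-90.5)) = -227/181.

-227/181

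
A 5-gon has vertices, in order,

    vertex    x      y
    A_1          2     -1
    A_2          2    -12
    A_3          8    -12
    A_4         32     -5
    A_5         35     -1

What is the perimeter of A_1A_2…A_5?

|A_1A_2| = √((0)² + (-11)²) = √121 = 11
|A_2A_3| = √((6)² + (0)²) = √36 = 6
|A_3A_4| = √((24)² + (7)²) = √625 = 25
|A_4A_5| = √((3)² + (4)²) = √25 = 5
|A_5A_1| = √((-33)² + (0)²) = √1089 = 33
Perimeter = 11 + 6 + 25 + 5 + 33 = 80.

80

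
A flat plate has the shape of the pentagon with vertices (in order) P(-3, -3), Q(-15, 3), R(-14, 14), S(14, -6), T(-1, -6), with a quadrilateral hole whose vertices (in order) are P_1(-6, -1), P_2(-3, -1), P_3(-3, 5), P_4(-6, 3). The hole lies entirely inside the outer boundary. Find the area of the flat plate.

204.5

Outer boundary:
Apply Gauss's area formula: 2A = Σ (x_i·y_{i+1} − x_{i+1}·y_i), indices taken mod 5.
Σ = (-54) + (-168) + (-112) + (-90) + (-15) = -439
Area = |Σ|/2 = 219.5.
Hole:
Σ = (3) + (-18) + (21) + (24) = 30
Area = |Σ|/2 = 15.
Net area = 219.5 − 15 = 204.5.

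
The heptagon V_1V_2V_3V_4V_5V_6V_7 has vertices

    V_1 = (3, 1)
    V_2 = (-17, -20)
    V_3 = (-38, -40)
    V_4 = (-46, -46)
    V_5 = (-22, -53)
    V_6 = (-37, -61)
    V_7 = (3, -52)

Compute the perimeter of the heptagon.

204

|V_1V_2| = √((-20)² + (-21)²) = √841 = 29
|V_2V_3| = √((-21)² + (-20)²) = √841 = 29
|V_3V_4| = √((-8)² + (-6)²) = √100 = 10
|V_4V_5| = √((24)² + (-7)²) = √625 = 25
|V_5V_6| = √((-15)² + (-8)²) = √289 = 17
|V_6V_7| = √((40)² + (9)²) = √1681 = 41
|V_7V_1| = √((0)² + (53)²) = √2809 = 53
Perimeter = 29 + 29 + 10 + 25 + 17 + 41 + 53 = 204.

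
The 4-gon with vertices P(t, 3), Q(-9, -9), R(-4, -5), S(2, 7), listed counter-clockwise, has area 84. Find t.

-9

Write out the shoelace sum; only the two edges meeting at P involve t:
2·Area = [(2·3 − t·7) + (t·(-9) − (-9)·3)] + -9
       = -16·t + 24 = 168
⇒ t = -9.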